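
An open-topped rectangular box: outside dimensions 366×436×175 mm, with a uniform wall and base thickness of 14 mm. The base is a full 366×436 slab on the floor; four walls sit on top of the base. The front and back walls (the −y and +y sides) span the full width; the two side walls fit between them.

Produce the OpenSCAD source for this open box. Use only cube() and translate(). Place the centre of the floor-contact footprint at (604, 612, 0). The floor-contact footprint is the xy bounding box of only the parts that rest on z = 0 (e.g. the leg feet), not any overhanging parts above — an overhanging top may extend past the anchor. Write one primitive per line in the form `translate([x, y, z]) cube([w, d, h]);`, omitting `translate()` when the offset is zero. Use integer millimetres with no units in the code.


translate([421, 394, 0]) cube([366, 436, 14]);
translate([421, 394, 14]) cube([366, 14, 161]);
translate([421, 816, 14]) cube([366, 14, 161]);
translate([421, 408, 14]) cube([14, 408, 161]);
translate([773, 408, 14]) cube([14, 408, 161]);


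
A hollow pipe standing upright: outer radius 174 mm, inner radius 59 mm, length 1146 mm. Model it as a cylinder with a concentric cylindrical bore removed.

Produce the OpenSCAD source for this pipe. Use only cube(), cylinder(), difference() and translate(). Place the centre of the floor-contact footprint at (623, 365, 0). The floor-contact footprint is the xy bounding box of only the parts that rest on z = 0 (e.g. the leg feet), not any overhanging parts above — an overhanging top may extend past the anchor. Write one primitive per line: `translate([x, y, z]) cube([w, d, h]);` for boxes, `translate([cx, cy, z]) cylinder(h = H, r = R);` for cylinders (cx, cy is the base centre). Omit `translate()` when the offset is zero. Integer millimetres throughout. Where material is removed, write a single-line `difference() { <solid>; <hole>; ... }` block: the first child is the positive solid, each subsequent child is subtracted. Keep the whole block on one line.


difference() { translate([623, 365, 0]) cylinder(h = 1146, r = 174); translate([623, 365, 0]) cylinder(h = 1146, r = 59); }


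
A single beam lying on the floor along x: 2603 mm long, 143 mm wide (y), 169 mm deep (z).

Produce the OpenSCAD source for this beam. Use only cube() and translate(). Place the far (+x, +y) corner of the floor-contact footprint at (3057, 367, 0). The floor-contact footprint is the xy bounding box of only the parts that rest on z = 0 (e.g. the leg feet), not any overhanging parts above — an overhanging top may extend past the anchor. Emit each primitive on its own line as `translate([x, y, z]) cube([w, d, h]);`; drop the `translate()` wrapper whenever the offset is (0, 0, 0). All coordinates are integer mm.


translate([454, 224, 0]) cube([2603, 143, 169]);


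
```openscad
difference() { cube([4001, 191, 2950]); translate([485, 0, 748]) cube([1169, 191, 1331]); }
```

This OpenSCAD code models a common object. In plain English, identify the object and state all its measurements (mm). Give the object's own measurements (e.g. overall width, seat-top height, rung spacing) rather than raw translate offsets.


A wall 4001 mm long (x), 191 mm thick (y), 2950 mm tall, with a rectangular window opening cut through it. The opening is 1169 mm wide and 1331 mm tall; its sill is at z = 748 mm and its near (−x) edge is 485 mm from the wall's −x end. The opening passes through the full wall thickness.


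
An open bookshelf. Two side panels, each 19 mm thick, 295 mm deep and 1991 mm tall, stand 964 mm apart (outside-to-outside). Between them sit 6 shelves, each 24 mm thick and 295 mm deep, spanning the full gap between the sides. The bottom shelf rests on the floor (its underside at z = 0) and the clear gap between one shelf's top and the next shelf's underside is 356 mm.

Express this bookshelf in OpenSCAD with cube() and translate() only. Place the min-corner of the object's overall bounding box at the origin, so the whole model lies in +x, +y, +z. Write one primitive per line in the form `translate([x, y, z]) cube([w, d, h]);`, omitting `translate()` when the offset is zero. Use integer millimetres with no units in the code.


cube([19, 295, 1991]);
translate([945, 0, 0]) cube([19, 295, 1991]);
translate([19, 0, 0]) cube([926, 295, 24]);
translate([19, 0, 380]) cube([926, 295, 24]);
translate([19, 0, 760]) cube([926, 295, 24]);
translate([19, 0, 1140]) cube([926, 295, 24]);
translate([19, 0, 1520]) cube([926, 295, 24]);
translate([19, 0, 1900]) cube([926, 295, 24]);


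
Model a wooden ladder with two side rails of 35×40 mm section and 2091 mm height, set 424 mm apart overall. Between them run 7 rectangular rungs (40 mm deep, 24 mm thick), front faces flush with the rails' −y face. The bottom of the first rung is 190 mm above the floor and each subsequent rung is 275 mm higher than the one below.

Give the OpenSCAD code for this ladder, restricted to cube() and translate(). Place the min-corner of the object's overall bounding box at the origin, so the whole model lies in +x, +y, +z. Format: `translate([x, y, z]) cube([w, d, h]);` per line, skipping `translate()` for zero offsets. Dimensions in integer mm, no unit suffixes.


cube([35, 40, 2091]);
translate([389, 0, 0]) cube([35, 40, 2091]);
translate([35, 0, 190]) cube([354, 40, 24]);
translate([35, 0, 465]) cube([354, 40, 24]);
translate([35, 0, 740]) cube([354, 40, 24]);
translate([35, 0, 1015]) cube([354, 40, 24]);
translate([35, 0, 1290]) cube([354, 40, 24]);
translate([35, 0, 1565]) cube([354, 40, 24]);
translate([35, 0, 1840]) cube([354, 40, 24]);


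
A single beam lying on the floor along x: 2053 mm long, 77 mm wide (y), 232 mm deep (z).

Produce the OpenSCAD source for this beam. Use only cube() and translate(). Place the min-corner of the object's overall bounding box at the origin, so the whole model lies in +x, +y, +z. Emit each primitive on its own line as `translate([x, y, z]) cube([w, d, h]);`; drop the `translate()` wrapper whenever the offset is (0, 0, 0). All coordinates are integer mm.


cube([2053, 77, 232]);


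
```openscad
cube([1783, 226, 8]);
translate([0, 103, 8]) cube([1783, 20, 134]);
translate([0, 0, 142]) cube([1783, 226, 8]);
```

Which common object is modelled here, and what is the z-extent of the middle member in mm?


An I-beam. The web height is 134 mm.

Two wide flanges with a thin centred web — an I-beam. Overall 150 mm minus two 8 mm flanges gives a web of 150 − 2·8 = 134 mm.


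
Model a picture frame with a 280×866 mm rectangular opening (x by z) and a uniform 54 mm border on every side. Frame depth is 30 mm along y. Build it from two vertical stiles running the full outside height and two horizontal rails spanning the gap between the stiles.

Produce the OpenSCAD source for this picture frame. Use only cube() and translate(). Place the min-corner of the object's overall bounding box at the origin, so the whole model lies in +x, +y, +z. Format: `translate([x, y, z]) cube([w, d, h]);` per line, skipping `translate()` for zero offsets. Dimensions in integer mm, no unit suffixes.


cube([54, 30, 974]);
translate([334, 0, 0]) cube([54, 30, 974]);
translate([54, 0, 0]) cube([280, 30, 54]);
translate([54, 0, 920]) cube([280, 30, 54]);


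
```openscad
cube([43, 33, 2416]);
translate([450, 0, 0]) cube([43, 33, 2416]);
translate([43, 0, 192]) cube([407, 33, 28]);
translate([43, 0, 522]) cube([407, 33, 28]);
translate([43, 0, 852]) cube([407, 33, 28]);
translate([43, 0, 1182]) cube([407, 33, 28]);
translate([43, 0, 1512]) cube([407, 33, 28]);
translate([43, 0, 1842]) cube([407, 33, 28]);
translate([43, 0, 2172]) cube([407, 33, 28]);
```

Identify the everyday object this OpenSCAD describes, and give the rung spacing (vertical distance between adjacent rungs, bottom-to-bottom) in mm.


A ladder. The rung spacing is 330 mm.

Two tall 43×33 posts with 7 short bars between them — a ladder. Adjacent rungs sit at z = 192 and z = 522, so the spacing is 522 − 192 = 330 mm.


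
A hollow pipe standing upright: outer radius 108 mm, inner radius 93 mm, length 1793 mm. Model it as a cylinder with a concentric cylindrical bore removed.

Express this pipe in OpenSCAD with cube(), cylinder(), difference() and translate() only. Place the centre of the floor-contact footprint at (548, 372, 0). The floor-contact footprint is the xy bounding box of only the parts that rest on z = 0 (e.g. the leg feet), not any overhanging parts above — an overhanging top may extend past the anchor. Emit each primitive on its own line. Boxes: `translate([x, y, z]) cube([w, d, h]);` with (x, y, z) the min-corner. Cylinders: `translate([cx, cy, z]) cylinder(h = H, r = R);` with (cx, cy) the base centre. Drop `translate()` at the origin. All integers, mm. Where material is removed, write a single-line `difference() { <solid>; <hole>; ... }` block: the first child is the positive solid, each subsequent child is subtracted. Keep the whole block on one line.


difference() { translate([548, 372, 0]) cylinder(h = 1793, r = 108); translate([548, 372, 0]) cylinder(h = 1793, r = 93); }


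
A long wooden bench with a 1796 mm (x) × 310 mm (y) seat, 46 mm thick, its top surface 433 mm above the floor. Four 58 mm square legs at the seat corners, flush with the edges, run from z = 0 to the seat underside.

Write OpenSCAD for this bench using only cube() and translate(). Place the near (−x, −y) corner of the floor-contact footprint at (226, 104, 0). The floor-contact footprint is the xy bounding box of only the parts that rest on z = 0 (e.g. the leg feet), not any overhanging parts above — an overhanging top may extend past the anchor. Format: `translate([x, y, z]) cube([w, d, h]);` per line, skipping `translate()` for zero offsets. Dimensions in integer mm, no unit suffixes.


translate([226, 104, 387]) cube([1796, 310, 46]);
translate([226, 104, 0]) cube([58, 58, 387]);
translate([226, 356, 0]) cube([58, 58, 387]);
translate([1964, 104, 0]) cube([58, 58, 387]);
translate([1964, 356, 0]) cube([58, 58, 387]);


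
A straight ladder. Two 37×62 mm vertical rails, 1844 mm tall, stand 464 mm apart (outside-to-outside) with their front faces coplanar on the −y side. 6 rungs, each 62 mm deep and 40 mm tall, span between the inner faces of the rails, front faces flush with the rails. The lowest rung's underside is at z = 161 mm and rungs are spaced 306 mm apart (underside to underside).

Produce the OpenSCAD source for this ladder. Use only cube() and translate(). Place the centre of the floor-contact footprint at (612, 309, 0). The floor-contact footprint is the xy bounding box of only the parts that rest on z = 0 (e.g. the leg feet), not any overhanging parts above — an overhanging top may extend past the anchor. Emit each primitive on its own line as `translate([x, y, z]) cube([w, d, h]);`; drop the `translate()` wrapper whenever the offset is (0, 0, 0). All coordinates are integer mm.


// rung span = 464 - 2*37 = 390
// rung[k] z = 161 + k*306
translate([380, 278, 0]) cube([37, 62, 1844]);
translate([807, 278, 0]) cube([37, 62, 1844]);
translate([417, 278, 161]) cube([390, 62, 40]);
translate([417, 278, 467]) cube([390, 62, 40]);
translate([417, 278, 773]) cube([390, 62, 40]);
translate([417, 278, 1079]) cube([390, 62, 40]);
translate([417, 278, 1385]) cube([390, 62, 40]);
translate([417, 278, 1691]) cube([390, 62, 40]);


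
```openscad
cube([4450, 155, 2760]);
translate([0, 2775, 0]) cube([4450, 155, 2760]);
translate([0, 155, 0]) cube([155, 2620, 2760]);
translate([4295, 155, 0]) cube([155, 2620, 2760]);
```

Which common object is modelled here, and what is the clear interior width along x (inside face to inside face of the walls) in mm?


A house (or room) frame. The interior width is 4140 mm.

Four 2760 mm walls enclosing a rectangle with no floor or roof — a room or house frame. Outside width is 4450 mm and wall thickness is 155 mm, so the interior width is 4450 − 2 × 155 = 4140 mm.


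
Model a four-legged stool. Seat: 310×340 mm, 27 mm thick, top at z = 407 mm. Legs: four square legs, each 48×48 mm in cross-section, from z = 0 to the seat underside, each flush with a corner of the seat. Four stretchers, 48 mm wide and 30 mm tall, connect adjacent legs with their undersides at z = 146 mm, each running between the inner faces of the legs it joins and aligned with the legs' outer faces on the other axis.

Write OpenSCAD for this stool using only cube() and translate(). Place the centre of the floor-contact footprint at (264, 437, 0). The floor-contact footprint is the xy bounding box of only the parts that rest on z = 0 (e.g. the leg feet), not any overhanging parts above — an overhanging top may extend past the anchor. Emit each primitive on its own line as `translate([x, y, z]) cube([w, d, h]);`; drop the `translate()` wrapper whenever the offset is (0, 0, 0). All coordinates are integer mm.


// leg_h = 407 - 27 = 380
// stretcher span = 310 - 2*48 = 214
translate([109, 267, 380]) cube([310, 340, 27]);
translate([109, 267, 0]) cube([48, 48, 380]);
translate([371, 267, 0]) cube([48, 48, 380]);
translate([109, 559, 0]) cube([48, 48, 380]);
translate([371, 559, 0]) cube([48, 48, 380]);
translate([157, 267, 146]) cube([214, 48, 30]);
translate([157, 559, 146]) cube([214, 48, 30]);
translate([109, 315, 146]) cube([48, 244, 30]);
translate([371, 315, 146]) cube([48, 244, 30]);


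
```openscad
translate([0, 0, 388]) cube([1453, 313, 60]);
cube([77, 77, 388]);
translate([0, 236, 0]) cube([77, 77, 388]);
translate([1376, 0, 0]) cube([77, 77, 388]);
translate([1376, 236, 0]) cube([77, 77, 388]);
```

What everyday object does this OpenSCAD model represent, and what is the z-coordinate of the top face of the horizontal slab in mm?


A bench. The seat-top height is 448 mm.

A long slab on four corner posts — a bench. The slab sits at z = 388 with thickness 60, so the top is 388 + 60 = 448 mm.


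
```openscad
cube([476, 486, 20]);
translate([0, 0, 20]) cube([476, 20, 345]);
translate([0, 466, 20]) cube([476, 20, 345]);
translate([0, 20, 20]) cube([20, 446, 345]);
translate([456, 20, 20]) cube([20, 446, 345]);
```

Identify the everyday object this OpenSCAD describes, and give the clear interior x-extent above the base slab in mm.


An open box. The internal width is 436 mm.

A 476×486 base slab with four walls standing on it — an open box. The base is 476 mm wide and the walls are 20 mm thick, so the internal width is 476 − 2 × 20 = 436 mm.


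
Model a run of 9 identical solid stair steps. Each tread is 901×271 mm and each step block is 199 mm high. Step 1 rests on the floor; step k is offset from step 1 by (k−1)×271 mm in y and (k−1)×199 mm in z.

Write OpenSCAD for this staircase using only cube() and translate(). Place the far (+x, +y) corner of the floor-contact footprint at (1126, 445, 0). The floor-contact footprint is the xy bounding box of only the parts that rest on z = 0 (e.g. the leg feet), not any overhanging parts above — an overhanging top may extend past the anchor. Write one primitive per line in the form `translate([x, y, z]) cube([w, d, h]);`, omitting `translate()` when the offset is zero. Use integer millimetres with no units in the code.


translate([225, 174, 0]) cube([901, 271, 199]);
translate([225, 445, 199]) cube([901, 271, 199]);
translate([225, 716, 398]) cube([901, 271, 199]);
translate([225, 987, 597]) cube([901, 271, 199]);
translate([225, 1258, 796]) cube([901, 271, 199]);
translate([225, 1529, 995]) cube([901, 271, 199]);
translate([225, 1800, 1194]) cube([901, 271, 199]);
translate([225, 2071, 1393]) cube([901, 271, 199]);
translate([225, 2342, 1592]) cube([901, 271, 199]);


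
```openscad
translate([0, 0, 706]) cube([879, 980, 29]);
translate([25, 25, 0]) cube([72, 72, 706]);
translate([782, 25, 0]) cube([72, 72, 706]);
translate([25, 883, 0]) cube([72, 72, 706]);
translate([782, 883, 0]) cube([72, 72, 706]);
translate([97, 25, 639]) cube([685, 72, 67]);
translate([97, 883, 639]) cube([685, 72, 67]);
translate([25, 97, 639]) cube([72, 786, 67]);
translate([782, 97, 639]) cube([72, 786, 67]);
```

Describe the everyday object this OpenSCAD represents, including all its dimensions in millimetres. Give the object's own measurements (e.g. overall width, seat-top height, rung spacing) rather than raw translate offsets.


A rectangular dining table. The top is 879×980×29 mm with its upper surface at z = 735 mm. It stands on four 72×72 mm square legs, each inset 25 mm from the nearest pair of top edges, running from the floor to the underside of the top. Four apron rails, 72 mm thick and 67 mm tall, run between adjacent legs with their top edges flush with the underside of the top and their outer faces flush with the legs' outer faces.


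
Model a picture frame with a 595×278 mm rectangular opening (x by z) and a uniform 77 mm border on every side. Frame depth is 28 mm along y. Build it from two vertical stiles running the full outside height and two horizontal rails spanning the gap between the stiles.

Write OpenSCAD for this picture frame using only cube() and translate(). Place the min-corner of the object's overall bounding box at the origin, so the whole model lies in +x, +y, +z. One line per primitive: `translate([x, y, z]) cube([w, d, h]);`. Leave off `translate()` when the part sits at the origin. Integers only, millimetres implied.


cube([77, 28, 432]);
translate([672, 0, 0]) cube([77, 28, 432]);
translate([77, 0, 0]) cube([595, 28, 77]);
translate([77, 0, 355]) cube([595, 28, 77]);


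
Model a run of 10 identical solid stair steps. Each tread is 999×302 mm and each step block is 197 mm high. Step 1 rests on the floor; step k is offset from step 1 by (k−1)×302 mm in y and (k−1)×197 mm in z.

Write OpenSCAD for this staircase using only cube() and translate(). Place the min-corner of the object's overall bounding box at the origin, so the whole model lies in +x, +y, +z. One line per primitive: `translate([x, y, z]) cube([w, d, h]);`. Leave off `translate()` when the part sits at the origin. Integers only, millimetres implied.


cube([999, 302, 197]);
translate([0, 302, 197]) cube([999, 302, 197]);
translate([0, 604, 394]) cube([999, 302, 197]);
translate([0, 906, 591]) cube([999, 302, 197]);
translate([0, 1208, 788]) cube([999, 302, 197]);
translate([0, 1510, 985]) cube([999, 302, 197]);
translate([0, 1812, 1182]) cube([999, 302, 197]);
translate([0, 2114, 1379]) cube([999, 302, 197]);
translate([0, 2416, 1576]) cube([999, 302, 197]);
translate([0, 2718, 1773]) cube([999, 302, 197]);


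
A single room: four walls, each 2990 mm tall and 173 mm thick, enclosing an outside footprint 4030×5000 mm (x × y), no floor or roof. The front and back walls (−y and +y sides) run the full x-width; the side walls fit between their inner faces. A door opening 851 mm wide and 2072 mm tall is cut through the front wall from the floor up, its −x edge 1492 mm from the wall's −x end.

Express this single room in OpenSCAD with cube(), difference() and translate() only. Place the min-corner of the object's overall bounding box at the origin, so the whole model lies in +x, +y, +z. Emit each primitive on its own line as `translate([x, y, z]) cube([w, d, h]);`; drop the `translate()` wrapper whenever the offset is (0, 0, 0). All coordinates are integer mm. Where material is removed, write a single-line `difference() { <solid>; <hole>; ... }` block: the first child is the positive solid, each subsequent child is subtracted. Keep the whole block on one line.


difference() { cube([4030, 173, 2990]); translate([1492, 0, 0]) cube([851, 173, 2072]); }
translate([0, 4827, 0]) cube([4030, 173, 2990]);
translate([0, 173, 0]) cube([173, 4654, 2990]);
translate([3857, 173, 0]) cube([173, 4654, 2990]);


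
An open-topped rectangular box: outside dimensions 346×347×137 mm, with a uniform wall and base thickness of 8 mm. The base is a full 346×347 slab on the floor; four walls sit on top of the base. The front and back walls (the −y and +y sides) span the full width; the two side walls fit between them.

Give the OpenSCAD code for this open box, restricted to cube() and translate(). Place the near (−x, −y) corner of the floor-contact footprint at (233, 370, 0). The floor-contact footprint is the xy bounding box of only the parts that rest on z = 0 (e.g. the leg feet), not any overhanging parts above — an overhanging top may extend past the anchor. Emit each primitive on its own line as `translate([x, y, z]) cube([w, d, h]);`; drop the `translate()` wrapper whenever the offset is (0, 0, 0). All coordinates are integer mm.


translate([233, 370, 0]) cube([346, 347, 8]);
translate([233, 370, 8]) cube([346, 8, 129]);
translate([233, 709, 8]) cube([346, 8, 129]);
translate([233, 378, 8]) cube([8, 331, 129]);
translate([571, 378, 8]) cube([8, 331, 129]);


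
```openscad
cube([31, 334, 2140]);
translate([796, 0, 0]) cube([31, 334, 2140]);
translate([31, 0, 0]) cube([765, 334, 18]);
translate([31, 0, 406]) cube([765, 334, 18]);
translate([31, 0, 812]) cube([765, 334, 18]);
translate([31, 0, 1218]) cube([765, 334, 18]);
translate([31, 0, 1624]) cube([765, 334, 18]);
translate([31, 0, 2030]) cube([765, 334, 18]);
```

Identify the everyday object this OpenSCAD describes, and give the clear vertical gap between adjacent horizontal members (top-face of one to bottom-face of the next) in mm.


A bookshelf. The clear shelf gap is 388 mm.

Two tall side panels with 6 horizontal boards between them — a bookshelf. The first two shelf undersides are at z = 0 and z = 406; with shelf thickness 18, the clear gap is 406 − 0 − 18 = 388 mm.


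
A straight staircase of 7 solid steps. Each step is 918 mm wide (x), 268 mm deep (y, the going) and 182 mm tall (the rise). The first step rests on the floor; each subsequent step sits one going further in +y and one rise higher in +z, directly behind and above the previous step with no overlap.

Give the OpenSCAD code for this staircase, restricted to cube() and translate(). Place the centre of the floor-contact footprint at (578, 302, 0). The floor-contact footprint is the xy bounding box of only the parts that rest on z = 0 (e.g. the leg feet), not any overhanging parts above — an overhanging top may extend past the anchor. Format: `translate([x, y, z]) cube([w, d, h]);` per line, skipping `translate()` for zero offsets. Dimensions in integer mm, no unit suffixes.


translate([119, 168, 0]) cube([918, 268, 182]);
translate([119, 436, 182]) cube([918, 268, 182]);
translate([119, 704, 364]) cube([918, 268, 182]);
translate([119, 972, 546]) cube([918, 268, 182]);
translate([119, 1240, 728]) cube([918, 268, 182]);
translate([119, 1508, 910]) cube([918, 268, 182]);
translate([119, 1776, 1092]) cube([918, 268, 182]);


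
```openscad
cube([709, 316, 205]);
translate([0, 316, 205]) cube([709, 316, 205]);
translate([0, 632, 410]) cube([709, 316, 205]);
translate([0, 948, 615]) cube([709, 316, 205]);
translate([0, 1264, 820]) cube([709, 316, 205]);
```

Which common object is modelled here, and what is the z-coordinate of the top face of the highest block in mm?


A staircase. The total rise is 1025 mm.

5 identical blocks, each offset up and back from the previous — a staircase. Each step is 205 mm tall and there are 5 of them, so the total rise is 5 × 205 = 1025 mm.


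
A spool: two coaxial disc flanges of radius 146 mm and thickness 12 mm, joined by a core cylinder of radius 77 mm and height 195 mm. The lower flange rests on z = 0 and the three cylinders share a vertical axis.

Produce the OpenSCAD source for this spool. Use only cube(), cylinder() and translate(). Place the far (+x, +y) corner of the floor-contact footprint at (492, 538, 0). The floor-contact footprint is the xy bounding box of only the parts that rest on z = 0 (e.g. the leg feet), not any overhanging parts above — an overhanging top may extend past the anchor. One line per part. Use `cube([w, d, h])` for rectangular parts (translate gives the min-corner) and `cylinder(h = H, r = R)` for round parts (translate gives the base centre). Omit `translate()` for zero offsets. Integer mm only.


translate([346, 392, 0]) cylinder(h = 12, r = 146);
translate([346, 392, 12]) cylinder(h = 195, r = 77);
translate([346, 392, 207]) cylinder(h = 12, r = 146);


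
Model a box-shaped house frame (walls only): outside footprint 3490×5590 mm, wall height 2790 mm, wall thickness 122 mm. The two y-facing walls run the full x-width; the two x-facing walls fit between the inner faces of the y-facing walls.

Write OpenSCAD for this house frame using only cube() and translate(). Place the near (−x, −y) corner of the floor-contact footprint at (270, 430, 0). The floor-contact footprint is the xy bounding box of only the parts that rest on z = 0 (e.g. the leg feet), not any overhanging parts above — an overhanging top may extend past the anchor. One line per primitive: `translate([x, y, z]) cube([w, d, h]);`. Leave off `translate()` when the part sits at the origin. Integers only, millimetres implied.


translate([270, 430, 0]) cube([3490, 122, 2790]);
translate([270, 5898, 0]) cube([3490, 122, 2790]);
translate([270, 552, 0]) cube([122, 5346, 2790]);
translate([3638, 552, 0]) cube([122, 5346, 2790]);


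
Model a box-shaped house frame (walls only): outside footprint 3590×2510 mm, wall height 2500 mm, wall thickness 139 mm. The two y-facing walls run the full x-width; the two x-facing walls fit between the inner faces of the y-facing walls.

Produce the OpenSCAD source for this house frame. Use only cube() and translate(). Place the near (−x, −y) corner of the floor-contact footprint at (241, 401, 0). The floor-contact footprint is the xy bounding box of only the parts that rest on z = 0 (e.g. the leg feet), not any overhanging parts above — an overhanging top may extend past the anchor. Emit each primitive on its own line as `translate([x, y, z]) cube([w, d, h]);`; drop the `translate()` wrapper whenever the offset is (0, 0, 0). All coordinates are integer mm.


translate([241, 401, 0]) cube([3590, 139, 2500]);
translate([241, 2772, 0]) cube([3590, 139, 2500]);
translate([241, 540, 0]) cube([139, 2232, 2500]);
translate([3692, 540, 0]) cube([139, 2232, 2500]);


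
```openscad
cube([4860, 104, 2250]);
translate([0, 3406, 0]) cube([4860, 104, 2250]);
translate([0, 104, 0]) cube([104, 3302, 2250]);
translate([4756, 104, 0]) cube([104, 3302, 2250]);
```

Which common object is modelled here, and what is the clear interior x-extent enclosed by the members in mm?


A house (or room) frame. The interior width is 4652 mm.

Four 2250 mm walls enclosing a rectangle with no floor or roof — a room or house frame. Outside width is 4860 mm and wall thickness is 104 mm, so the interior width is 4860 − 2 × 104 = 4652 mm.


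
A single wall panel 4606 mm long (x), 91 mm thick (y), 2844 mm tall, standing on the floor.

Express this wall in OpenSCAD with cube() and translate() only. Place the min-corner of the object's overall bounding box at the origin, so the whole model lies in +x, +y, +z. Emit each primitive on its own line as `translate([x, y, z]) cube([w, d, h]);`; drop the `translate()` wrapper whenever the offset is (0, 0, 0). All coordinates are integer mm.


cube([4606, 91, 2844]);


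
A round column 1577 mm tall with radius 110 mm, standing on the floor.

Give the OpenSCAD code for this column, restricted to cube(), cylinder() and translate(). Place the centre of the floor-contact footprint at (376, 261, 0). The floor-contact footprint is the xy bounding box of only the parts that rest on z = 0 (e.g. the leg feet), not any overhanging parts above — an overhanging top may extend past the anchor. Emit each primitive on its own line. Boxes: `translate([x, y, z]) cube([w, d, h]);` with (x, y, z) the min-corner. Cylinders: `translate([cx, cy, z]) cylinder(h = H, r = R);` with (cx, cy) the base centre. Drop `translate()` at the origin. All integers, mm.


translate([376, 261, 0]) cylinder(h = 1577, r = 110);


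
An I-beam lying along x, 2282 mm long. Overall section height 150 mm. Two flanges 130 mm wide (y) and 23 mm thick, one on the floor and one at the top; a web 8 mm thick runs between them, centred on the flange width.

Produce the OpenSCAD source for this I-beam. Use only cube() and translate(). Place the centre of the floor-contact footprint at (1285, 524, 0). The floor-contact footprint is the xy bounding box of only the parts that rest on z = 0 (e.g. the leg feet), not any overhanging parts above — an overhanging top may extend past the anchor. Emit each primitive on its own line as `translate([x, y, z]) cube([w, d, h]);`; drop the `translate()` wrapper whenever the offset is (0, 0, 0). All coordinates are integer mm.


translate([144, 459, 0]) cube([2282, 130, 23]);
translate([144, 520, 23]) cube([2282, 8, 104]);
translate([144, 459, 127]) cube([2282, 130, 23]);


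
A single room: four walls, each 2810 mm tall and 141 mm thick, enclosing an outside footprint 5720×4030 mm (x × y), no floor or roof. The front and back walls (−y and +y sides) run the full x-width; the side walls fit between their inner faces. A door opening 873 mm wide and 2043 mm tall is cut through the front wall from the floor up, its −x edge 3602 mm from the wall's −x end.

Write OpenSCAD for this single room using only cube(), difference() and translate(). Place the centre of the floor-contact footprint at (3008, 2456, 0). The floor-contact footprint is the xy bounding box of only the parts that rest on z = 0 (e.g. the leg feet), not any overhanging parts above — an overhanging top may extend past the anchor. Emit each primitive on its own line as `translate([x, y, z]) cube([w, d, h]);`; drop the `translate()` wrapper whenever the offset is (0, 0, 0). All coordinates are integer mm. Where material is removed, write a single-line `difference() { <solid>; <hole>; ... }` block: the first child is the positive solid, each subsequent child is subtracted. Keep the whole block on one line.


difference() { translate([148, 441, 0]) cube([5720, 141, 2810]); translate([3750, 441, 0]) cube([873, 141, 2043]); }
translate([148, 4330, 0]) cube([5720, 141, 2810]);
translate([148, 582, 0]) cube([141, 3748, 2810]);
translate([5727, 582, 0]) cube([141, 3748, 2810]);


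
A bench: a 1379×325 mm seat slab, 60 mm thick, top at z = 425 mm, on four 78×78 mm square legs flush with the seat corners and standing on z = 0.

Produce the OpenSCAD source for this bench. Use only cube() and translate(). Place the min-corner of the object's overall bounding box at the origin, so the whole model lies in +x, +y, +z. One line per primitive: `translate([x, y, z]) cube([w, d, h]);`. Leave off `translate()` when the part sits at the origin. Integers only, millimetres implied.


translate([0, 0, 365]) cube([1379, 325, 60]);
cube([78, 78, 365]);
translate([0, 247, 0]) cube([78, 78, 365]);
translate([1301, 0, 0]) cube([78, 78, 365]);
translate([1301, 247, 0]) cube([78, 78, 365]);


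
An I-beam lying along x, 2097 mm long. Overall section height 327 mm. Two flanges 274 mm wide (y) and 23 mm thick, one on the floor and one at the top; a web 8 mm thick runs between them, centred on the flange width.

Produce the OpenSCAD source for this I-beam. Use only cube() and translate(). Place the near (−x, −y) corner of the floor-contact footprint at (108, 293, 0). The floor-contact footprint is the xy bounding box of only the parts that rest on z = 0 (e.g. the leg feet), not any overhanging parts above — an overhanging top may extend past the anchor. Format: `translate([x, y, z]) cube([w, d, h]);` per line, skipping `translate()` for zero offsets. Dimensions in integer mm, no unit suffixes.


translate([108, 293, 0]) cube([2097, 274, 23]);
translate([108, 426, 23]) cube([2097, 8, 281]);
translate([108, 293, 304]) cube([2097, 274, 23]);


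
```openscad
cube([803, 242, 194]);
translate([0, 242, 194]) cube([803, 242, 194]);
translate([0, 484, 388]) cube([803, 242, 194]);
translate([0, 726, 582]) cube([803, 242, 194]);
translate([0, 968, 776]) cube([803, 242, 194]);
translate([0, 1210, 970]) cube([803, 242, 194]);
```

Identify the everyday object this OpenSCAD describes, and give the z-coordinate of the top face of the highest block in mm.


A staircase. The total rise is 1164 mm.

6 identical blocks, each offset up and back from the previous — a staircase. Each step is 194 mm tall and there are 6 of them, so the total rise is 6 × 194 = 1164 mm.


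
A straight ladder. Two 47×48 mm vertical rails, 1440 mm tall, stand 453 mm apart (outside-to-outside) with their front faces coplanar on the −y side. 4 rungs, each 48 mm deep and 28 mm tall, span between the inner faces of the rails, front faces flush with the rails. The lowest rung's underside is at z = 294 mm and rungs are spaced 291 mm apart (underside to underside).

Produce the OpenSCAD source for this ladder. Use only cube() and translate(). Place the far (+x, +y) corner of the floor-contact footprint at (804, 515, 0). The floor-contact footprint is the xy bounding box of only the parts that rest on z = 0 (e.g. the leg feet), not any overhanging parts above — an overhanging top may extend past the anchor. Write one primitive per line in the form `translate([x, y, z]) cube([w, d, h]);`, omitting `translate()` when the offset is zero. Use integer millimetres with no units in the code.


translate([351, 467, 0]) cube([47, 48, 1440]);
translate([757, 467, 0]) cube([47, 48, 1440]);
translate([398, 467, 294]) cube([359, 48, 28]);
translate([398, 467, 585]) cube([359, 48, 28]);
translate([398, 467, 876]) cube([359, 48, 28]);
translate([398, 467, 1167]) cube([359, 48, 28]);


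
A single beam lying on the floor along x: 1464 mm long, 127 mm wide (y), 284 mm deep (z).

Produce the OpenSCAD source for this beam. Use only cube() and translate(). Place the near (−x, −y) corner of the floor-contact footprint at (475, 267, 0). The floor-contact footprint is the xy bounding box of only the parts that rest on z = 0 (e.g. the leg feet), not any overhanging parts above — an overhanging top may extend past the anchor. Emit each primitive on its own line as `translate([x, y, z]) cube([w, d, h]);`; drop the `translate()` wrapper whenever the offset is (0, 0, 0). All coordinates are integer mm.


translate([475, 267, 0]) cube([1464, 127, 284]);


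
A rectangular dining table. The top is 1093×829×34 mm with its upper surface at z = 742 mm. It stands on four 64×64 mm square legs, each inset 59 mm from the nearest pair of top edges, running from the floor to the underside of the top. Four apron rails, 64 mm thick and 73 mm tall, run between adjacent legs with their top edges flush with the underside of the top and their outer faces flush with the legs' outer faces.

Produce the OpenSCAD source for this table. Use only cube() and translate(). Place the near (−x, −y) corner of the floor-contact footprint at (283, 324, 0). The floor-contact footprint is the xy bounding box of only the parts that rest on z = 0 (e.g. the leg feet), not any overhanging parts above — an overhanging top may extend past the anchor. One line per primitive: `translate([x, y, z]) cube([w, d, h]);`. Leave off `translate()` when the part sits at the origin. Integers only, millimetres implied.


translate([224, 265, 708]) cube([1093, 829, 34]);
translate([283, 324, 0]) cube([64, 64, 708]);
translate([1194, 324, 0]) cube([64, 64, 708]);
translate([283, 971, 0]) cube([64, 64, 708]);
translate([1194, 971, 0]) cube([64, 64, 708]);
translate([347, 324, 635]) cube([847, 64, 73]);
translate([347, 971, 635]) cube([847, 64, 73]);
translate([283, 388, 635]) cube([64, 583, 73]);
translate([1194, 388, 635]) cube([64, 583, 73]);


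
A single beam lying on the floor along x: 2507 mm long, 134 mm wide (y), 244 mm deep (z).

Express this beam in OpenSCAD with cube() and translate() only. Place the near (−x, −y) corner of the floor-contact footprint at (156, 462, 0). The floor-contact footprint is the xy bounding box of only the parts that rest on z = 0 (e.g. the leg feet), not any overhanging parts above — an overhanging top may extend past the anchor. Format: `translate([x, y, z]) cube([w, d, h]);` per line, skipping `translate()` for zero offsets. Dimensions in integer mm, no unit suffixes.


translate([156, 462, 0]) cube([2507, 134, 244]);


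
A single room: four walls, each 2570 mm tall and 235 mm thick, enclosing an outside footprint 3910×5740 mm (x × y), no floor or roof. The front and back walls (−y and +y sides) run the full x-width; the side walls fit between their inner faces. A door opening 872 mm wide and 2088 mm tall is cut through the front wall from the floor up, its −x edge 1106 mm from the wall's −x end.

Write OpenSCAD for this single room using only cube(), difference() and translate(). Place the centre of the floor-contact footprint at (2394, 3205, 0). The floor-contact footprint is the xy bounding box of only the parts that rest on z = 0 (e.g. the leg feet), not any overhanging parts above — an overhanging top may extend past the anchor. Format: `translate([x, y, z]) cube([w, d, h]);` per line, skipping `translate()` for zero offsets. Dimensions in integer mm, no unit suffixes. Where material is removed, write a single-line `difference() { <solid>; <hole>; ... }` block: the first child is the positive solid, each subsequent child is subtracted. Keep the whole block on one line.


difference() { translate([439, 335, 0]) cube([3910, 235, 2570]); translate([1545, 335, 0]) cube([872, 235, 2088]); }
translate([439, 5840, 0]) cube([3910, 235, 2570]);
translate([439, 570, 0]) cube([235, 5270, 2570]);
translate([4114, 570, 0]) cube([235, 5270, 2570]);


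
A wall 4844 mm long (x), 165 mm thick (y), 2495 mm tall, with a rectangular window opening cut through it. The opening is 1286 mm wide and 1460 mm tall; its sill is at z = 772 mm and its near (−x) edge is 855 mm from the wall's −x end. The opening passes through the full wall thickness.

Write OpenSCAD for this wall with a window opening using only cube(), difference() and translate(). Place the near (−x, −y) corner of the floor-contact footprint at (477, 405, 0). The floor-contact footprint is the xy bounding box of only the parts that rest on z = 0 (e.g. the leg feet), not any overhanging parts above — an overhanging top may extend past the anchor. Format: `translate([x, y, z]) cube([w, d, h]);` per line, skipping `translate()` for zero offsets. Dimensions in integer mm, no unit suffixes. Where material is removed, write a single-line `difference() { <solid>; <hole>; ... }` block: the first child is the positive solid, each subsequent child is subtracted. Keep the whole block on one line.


difference() { translate([477, 405, 0]) cube([4844, 165, 2495]); translate([1332, 405, 772]) cube([1286, 165, 1460]); }


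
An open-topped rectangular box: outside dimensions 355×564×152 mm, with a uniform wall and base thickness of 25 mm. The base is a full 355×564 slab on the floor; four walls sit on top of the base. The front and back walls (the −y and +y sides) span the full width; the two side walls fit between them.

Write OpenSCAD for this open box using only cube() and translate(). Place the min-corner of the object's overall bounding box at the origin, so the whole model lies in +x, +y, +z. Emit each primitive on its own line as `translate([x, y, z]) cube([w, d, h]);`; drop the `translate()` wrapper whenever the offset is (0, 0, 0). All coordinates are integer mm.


cube([355, 564, 25]);
translate([0, 0, 25]) cube([355, 25, 127]);
translate([0, 539, 25]) cube([355, 25, 127]);
translate([0, 25, 25]) cube([25, 514, 127]);
translate([330, 25, 25]) cube([25, 514, 127]);


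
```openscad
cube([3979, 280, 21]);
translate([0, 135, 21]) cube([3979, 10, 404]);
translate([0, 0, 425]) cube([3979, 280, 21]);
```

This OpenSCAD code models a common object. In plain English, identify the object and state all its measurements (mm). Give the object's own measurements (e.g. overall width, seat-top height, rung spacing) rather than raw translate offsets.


An I-beam lying along x, 3979 mm long. Overall section height 446 mm. Two flanges 280 mm wide (y) and 21 mm thick, one on the floor and one at the top; a web 10 mm thick runs between them, centred on the flange width.
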